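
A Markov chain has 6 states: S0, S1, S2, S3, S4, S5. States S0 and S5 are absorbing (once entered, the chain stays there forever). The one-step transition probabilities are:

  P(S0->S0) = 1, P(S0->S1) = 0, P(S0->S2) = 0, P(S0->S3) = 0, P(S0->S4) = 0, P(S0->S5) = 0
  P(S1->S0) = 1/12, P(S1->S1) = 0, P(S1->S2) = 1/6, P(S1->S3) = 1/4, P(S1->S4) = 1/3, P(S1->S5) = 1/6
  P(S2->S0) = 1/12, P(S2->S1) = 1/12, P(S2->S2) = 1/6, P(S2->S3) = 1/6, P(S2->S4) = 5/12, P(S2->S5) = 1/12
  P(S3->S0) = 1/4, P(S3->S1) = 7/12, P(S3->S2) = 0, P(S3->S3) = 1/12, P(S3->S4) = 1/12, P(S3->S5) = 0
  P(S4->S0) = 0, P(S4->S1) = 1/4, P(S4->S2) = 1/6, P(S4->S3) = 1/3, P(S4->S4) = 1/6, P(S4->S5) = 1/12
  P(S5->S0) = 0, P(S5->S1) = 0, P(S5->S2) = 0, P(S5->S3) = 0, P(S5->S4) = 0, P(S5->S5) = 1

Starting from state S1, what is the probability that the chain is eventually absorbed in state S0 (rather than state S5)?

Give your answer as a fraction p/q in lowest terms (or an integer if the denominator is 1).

Answer: 1415/2806

Derivation:
Let a_i = P(absorbed in S0 | start in state i).
Boundary conditions: a_S0 = 1, a_S5 = 0.
For each transient state i, a_i = sum_j P(i->j) * a_j:
  a_S1 = 1/12*a_S0 + 0*a_S1 + 1/6*a_S2 + 1/4*a_S3 + 1/3*a_S4 + 1/6*a_S5
  a_S2 = 1/12*a_S0 + 1/12*a_S1 + 1/6*a_S2 + 1/6*a_S3 + 5/12*a_S4 + 1/12*a_S5
  a_S3 = 1/4*a_S0 + 7/12*a_S1 + 0*a_S2 + 1/12*a_S3 + 1/12*a_S4 + 0*a_S5
  a_S4 = 0*a_S0 + 1/4*a_S1 + 1/6*a_S2 + 1/3*a_S3 + 1/6*a_S4 + 1/12*a_S5

Substituting a_S0 = 1 and a_S5 = 0, rearrange to (I - Q) a = r where r[i] = P(i -> S0):
  [1, -1/6, -1/4, -1/3] . (a_S1, a_S2, a_S3, a_S4) = 1/12
  [-1/12, 5/6, -1/6, -5/12] . (a_S1, a_S2, a_S3, a_S4) = 1/12
  [-7/12, 0, 11/12, -1/12] . (a_S1, a_S2, a_S3, a_S4) = 1/4
  [-1/4, -1/6, -1/3, 5/6] . (a_S1, a_S2, a_S3, a_S4) = 0

Solving yields:
  a_S1 = 1415/2806
  a_S2 = 3007/5612
  a_S3 = 1797/2806
  a_S4 = 722/1403

Starting state is S1, so the absorption probability is a_S1 = 1415/2806.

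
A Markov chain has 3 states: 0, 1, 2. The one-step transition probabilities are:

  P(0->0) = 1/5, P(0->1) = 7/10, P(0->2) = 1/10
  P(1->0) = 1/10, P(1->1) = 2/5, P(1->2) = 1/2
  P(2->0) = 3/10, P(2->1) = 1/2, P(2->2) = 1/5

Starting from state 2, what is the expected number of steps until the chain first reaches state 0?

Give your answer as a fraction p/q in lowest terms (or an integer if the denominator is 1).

Answer: 110/23

Derivation:
Let h_i = expected steps to first reach 0 from state i.
Boundary: h_0 = 0.
First-step equations for the other states:
  h_1 = 1 + 1/10*h_0 + 2/5*h_1 + 1/2*h_2
  h_2 = 1 + 3/10*h_0 + 1/2*h_1 + 1/5*h_2

Substituting h_0 = 0 and rearranging gives the linear system (I - Q) h = 1:
  [3/5, -1/2] . (h_1, h_2) = 1
  [-1/2, 4/5] . (h_1, h_2) = 1

Solving yields:
  h_1 = 130/23
  h_2 = 110/23

Starting state is 2, so the expected hitting time is h_2 = 110/23.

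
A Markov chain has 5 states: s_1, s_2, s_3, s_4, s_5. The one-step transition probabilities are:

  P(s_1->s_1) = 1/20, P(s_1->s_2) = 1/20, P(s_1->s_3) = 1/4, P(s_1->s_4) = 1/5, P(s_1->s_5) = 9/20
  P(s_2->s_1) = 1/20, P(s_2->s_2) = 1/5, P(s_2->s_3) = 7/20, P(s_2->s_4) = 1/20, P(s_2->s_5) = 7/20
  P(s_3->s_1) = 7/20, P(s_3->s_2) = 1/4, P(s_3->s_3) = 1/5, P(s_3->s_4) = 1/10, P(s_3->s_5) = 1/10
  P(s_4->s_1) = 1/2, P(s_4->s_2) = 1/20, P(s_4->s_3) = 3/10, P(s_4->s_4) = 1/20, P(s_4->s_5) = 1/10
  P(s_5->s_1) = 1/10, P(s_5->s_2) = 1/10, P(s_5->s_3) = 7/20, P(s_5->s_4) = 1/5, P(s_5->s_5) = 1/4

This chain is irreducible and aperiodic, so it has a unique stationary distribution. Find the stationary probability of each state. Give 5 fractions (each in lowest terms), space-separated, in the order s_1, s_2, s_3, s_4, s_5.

The stationary distribution satisfies pi = pi * P, i.e.:
  pi_s_1 = 1/20*pi_s_1 + 1/20*pi_s_2 + 7/20*pi_s_3 + 1/2*pi_s_4 + 1/10*pi_s_5
  pi_s_2 = 1/20*pi_s_1 + 1/5*pi_s_2 + 1/4*pi_s_3 + 1/20*pi_s_4 + 1/10*pi_s_5
  pi_s_3 = 1/4*pi_s_1 + 7/20*pi_s_2 + 1/5*pi_s_3 + 3/10*pi_s_4 + 7/20*pi_s_5
  pi_s_4 = 1/5*pi_s_1 + 1/20*pi_s_2 + 1/10*pi_s_3 + 1/20*pi_s_4 + 1/5*pi_s_5
  pi_s_5 = 9/20*pi_s_1 + 7/20*pi_s_2 + 1/10*pi_s_3 + 1/10*pi_s_4 + 1/4*pi_s_5
with normalization: pi_s_1 + pi_s_2 + pi_s_3 + pi_s_4 + pi_s_5 = 1.

Using the first 4 balance equations plus normalization, the linear system A*pi = b is:
  [-19/20, 1/20, 7/20, 1/2, 1/10] . pi = 0
  [1/20, -4/5, 1/4, 1/20, 1/10] . pi = 0
  [1/4, 7/20, -4/5, 3/10, 7/20] . pi = 0
  [1/5, 1/20, 1/10, -19/20, 1/5] . pi = 0
  [1, 1, 1, 1, 1] . pi = 1

Solving yields:
  pi_s_1 = 733/3567
  pi_s_2 = 331/2378
  pi_s_3 = 2003/7134
  pi_s_4 = 937/7134
  pi_s_5 = 1735/7134

Verification (pi * P):
  733/3567*1/20 + 331/2378*1/20 + 2003/7134*7/20 + 937/7134*1/2 + 1735/7134*1/10 = 733/3567 = pi_s_1  (ok)
  733/3567*1/20 + 331/2378*1/5 + 2003/7134*1/4 + 937/7134*1/20 + 1735/7134*1/10 = 331/2378 = pi_s_2  (ok)
  733/3567*1/4 + 331/2378*7/20 + 2003/7134*1/5 + 937/7134*3/10 + 1735/7134*7/20 = 2003/7134 = pi_s_3  (ok)
  733/3567*1/5 + 331/2378*1/20 + 2003/7134*1/10 + 937/7134*1/20 + 1735/7134*1/5 = 937/7134 = pi_s_4  (ok)
  733/3567*9/20 + 331/2378*7/20 + 2003/7134*1/10 + 937/7134*1/10 + 1735/7134*1/4 = 1735/7134 = pi_s_5  (ok)

Answer: 733/3567 331/2378 2003/7134 937/7134 1735/7134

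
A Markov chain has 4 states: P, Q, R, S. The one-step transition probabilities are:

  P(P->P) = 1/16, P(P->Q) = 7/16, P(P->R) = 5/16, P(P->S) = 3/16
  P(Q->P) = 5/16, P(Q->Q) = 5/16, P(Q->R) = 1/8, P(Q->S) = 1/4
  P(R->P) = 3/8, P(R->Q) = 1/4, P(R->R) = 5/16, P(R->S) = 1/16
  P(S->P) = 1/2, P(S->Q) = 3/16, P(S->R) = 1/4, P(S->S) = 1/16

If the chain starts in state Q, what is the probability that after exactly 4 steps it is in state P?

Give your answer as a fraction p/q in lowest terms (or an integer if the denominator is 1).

Answer: 18739/65536

Derivation:
Computing P^4 by repeated multiplication:
P^1 =
  P: [1/16, 7/16, 5/16, 3/16]
  Q: [5/16, 5/16, 1/8, 1/4]
  R: [3/8, 1/4, 5/16, 1/16]
  S: [1/2, 3/16, 1/4, 1/16]
P^2 =
  P: [45/128, 71/256, 7/32, 39/256]
  Q: [37/128, 5/16, 61/256, 41/256]
  R: [1/4, 85/256, 67/256, 5/32]
  S: [55/256, 45/128, 35/128, 41/256]
P^3 =
  P: [1093/4096, 663/2048, 257/1024, 649/4096]
  Q: [73/256, 1285/4096, 999/4096, 161/1024]
  R: [1211/4096, 1261/4096, 985/4096, 639/4096]
  S: [1253/4096, 619/2048, 969/4096, 159/1024]
P^4 =
  P: [19083/65536, 5085/16384, 15853/65536, 2565/16384]
  Q: [18739/65536, 20529/65536, 15981/65536, 10287/65536]
  R: [9269/32768, 20639/65536, 8029/32768, 10301/65536]
  S: [18345/65536, 20745/65536, 8065/32768, 2579/16384]

(P^4)[Q -> P] = 18739/65536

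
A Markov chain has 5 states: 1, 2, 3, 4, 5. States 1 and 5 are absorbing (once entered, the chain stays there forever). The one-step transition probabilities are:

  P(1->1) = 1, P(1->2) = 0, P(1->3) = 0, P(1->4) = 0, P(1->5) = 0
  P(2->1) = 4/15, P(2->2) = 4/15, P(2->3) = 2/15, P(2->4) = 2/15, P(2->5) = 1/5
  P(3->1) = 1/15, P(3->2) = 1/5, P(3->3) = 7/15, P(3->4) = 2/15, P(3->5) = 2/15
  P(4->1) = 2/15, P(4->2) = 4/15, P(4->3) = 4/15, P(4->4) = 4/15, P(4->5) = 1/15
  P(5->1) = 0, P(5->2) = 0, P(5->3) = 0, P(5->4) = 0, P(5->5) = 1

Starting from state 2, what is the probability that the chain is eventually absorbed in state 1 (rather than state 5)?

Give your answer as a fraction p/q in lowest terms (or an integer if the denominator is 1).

Answer: 39/71

Derivation:
Let a_i = P(absorbed in 1 | start in state i).
Boundary conditions: a_1 = 1, a_5 = 0.
For each transient state i, a_i = sum_j P(i->j) * a_j:
  a_2 = 4/15*a_1 + 4/15*a_2 + 2/15*a_3 + 2/15*a_4 + 1/5*a_5
  a_3 = 1/15*a_1 + 1/5*a_2 + 7/15*a_3 + 2/15*a_4 + 2/15*a_5
  a_4 = 2/15*a_1 + 4/15*a_2 + 4/15*a_3 + 4/15*a_4 + 1/15*a_5

Substituting a_1 = 1 and a_5 = 0, rearrange to (I - Q) a = r where r[i] = P(i -> 1):
  [11/15, -2/15, -2/15] . (a_2, a_3, a_4) = 4/15
  [-1/5, 8/15, -2/15] . (a_2, a_3, a_4) = 1/15
  [-4/15, -4/15, 11/15] . (a_2, a_3, a_4) = 2/15

Solving yields:
  a_2 = 39/71
  a_3 = 333/710
  a_4 = 196/355

Starting state is 2, so the absorption probability is a_2 = 39/71.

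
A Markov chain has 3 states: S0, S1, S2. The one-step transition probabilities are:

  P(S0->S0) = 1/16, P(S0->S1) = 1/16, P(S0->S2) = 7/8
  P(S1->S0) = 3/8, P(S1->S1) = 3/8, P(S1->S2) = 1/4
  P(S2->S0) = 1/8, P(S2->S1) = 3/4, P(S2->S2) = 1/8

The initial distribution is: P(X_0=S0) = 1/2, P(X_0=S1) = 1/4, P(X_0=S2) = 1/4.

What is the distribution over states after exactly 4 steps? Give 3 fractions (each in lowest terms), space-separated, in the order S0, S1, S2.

Answer: 28147/131072 55647/131072 23639/65536

Derivation:
Propagating the distribution step by step (d_{t+1} = d_t * P):
d_0 = (S0=1/2, S1=1/4, S2=1/4)
  d_1[S0] = 1/2*1/16 + 1/4*3/8 + 1/4*1/8 = 5/32
  d_1[S1] = 1/2*1/16 + 1/4*3/8 + 1/4*3/4 = 5/16
  d_1[S2] = 1/2*7/8 + 1/4*1/4 + 1/4*1/8 = 17/32
d_1 = (S0=5/32, S1=5/16, S2=17/32)
  d_2[S0] = 5/32*1/16 + 5/16*3/8 + 17/32*1/8 = 99/512
  d_2[S1] = 5/32*1/16 + 5/16*3/8 + 17/32*3/4 = 269/512
  d_2[S2] = 5/32*7/8 + 5/16*1/4 + 17/32*1/8 = 9/32
d_2 = (S0=99/512, S1=269/512, S2=9/32)
  d_3[S0] = 99/512*1/16 + 269/512*3/8 + 9/32*1/8 = 2001/8192
  d_3[S1] = 99/512*1/16 + 269/512*3/8 + 9/32*3/4 = 3441/8192
  d_3[S2] = 99/512*7/8 + 269/512*1/4 + 9/32*1/8 = 1375/4096
d_3 = (S0=2001/8192, S1=3441/8192, S2=1375/4096)
  d_4[S0] = 2001/8192*1/16 + 3441/8192*3/8 + 1375/4096*1/8 = 28147/131072
  d_4[S1] = 2001/8192*1/16 + 3441/8192*3/8 + 1375/4096*3/4 = 55647/131072
  d_4[S2] = 2001/8192*7/8 + 3441/8192*1/4 + 1375/4096*1/8 = 23639/65536
d_4 = (S0=28147/131072, S1=55647/131072, S2=23639/65536)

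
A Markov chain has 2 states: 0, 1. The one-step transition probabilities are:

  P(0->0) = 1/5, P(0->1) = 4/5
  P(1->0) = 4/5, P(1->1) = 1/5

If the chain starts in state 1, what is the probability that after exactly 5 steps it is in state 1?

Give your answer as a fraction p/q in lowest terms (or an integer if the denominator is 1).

Answer: 1441/3125

Derivation:
Computing P^5 by repeated multiplication:
P^1 =
  0: [1/5, 4/5]
  1: [4/5, 1/5]
P^2 =
  0: [17/25, 8/25]
  1: [8/25, 17/25]
P^3 =
  0: [49/125, 76/125]
  1: [76/125, 49/125]
P^4 =
  0: [353/625, 272/625]
  1: [272/625, 353/625]
P^5 =
  0: [1441/3125, 1684/3125]
  1: [1684/3125, 1441/3125]

(P^5)[1 -> 1] = 1441/3125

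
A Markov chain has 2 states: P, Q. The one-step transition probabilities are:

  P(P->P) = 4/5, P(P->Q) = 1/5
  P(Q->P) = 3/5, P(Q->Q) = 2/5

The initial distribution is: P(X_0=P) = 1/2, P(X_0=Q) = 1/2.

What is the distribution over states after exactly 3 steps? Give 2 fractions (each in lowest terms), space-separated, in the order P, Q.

Answer: 187/250 63/250

Derivation:
Propagating the distribution step by step (d_{t+1} = d_t * P):
d_0 = (P=1/2, Q=1/2)
  d_1[P] = 1/2*4/5 + 1/2*3/5 = 7/10
  d_1[Q] = 1/2*1/5 + 1/2*2/5 = 3/10
d_1 = (P=7/10, Q=3/10)
  d_2[P] = 7/10*4/5 + 3/10*3/5 = 37/50
  d_2[Q] = 7/10*1/5 + 3/10*2/5 = 13/50
d_2 = (P=37/50, Q=13/50)
  d_3[P] = 37/50*4/5 + 13/50*3/5 = 187/250
  d_3[Q] = 37/50*1/5 + 13/50*2/5 = 63/250
d_3 = (P=187/250, Q=63/250)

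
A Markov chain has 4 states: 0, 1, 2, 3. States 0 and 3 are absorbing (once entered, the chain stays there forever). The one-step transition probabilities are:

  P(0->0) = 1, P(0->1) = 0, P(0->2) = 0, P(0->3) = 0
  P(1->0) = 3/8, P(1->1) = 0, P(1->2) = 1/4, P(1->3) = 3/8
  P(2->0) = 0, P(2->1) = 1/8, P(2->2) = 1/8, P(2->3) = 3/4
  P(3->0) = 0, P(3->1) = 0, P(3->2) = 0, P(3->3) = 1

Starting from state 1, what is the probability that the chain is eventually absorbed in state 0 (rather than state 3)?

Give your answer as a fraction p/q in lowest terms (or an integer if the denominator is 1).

Let a_i = P(absorbed in 0 | start in state i).
Boundary conditions: a_0 = 1, a_3 = 0.
For each transient state i, a_i = sum_j P(i->j) * a_j:
  a_1 = 3/8*a_0 + 0*a_1 + 1/4*a_2 + 3/8*a_3
  a_2 = 0*a_0 + 1/8*a_1 + 1/8*a_2 + 3/4*a_3

Substituting a_0 = 1 and a_3 = 0, rearrange to (I - Q) a = r where r[i] = P(i -> 0):
  [1, -1/4] . (a_1, a_2) = 3/8
  [-1/8, 7/8] . (a_1, a_2) = 0

Solving yields:
  a_1 = 7/18
  a_2 = 1/18

Starting state is 1, so the absorption probability is a_1 = 7/18.

Answer: 7/18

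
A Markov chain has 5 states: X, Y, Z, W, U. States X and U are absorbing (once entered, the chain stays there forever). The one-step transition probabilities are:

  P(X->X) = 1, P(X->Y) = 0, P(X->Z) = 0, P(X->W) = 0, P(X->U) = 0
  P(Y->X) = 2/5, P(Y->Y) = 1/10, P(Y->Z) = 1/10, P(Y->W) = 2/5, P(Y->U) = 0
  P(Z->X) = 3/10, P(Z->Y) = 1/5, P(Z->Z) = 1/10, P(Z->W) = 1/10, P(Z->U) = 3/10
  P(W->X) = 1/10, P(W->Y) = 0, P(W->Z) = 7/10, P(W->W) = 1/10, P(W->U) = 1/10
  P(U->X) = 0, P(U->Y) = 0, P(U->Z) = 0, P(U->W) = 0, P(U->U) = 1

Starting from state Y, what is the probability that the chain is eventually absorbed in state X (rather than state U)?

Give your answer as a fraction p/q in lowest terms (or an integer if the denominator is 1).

Let a_i = P(absorbed in X | start in state i).
Boundary conditions: a_X = 1, a_U = 0.
For each transient state i, a_i = sum_j P(i->j) * a_j:
  a_Y = 2/5*a_X + 1/10*a_Y + 1/10*a_Z + 2/5*a_W + 0*a_U
  a_Z = 3/10*a_X + 1/5*a_Y + 1/10*a_Z + 1/10*a_W + 3/10*a_U
  a_W = 1/10*a_X + 0*a_Y + 7/10*a_Z + 1/10*a_W + 1/10*a_U

Substituting a_X = 1 and a_U = 0, rearrange to (I - Q) a = r where r[i] = P(i -> X):
  [9/10, -1/10, -2/5] . (a_Y, a_Z, a_W) = 2/5
  [-1/5, 9/10, -1/10] . (a_Y, a_Z, a_W) = 3/10
  [0, -7/10, 9/10] . (a_Y, a_Z, a_W) = 1/10

Solving yields:
  a_Y = 3/4
  a_Z = 83/148
  a_W = 81/148

Starting state is Y, so the absorption probability is a_Y = 3/4.

Answer: 3/4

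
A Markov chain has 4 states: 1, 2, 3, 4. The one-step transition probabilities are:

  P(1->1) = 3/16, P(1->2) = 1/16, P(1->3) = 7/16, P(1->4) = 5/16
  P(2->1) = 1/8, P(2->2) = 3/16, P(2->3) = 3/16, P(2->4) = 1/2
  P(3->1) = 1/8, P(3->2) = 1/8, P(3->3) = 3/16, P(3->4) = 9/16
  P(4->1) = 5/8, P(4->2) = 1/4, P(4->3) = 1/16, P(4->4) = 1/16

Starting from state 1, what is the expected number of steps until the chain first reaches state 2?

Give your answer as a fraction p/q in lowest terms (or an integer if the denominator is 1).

Answer: 3392/459

Derivation:
Let h_i = expected steps to first reach 2 from state i.
Boundary: h_2 = 0.
First-step equations for the other states:
  h_1 = 1 + 3/16*h_1 + 1/16*h_2 + 7/16*h_3 + 5/16*h_4
  h_3 = 1 + 1/8*h_1 + 1/8*h_2 + 3/16*h_3 + 9/16*h_4
  h_4 = 1 + 5/8*h_1 + 1/4*h_2 + 1/16*h_3 + 1/16*h_4

Substituting h_2 = 0 and rearranging gives the linear system (I - Q) h = 1:
  [13/16, -7/16, -5/16] . (h_1, h_3, h_4) = 1
  [-1/8, 13/16, -9/16] . (h_1, h_3, h_4) = 1
  [-5/8, -1/16, 15/16] . (h_1, h_3, h_4) = 1

Solving yields:
  h_1 = 3392/459
  h_3 = 3136/459
  h_4 = 2960/459

Starting state is 1, so the expected hitting time is h_1 = 3392/459.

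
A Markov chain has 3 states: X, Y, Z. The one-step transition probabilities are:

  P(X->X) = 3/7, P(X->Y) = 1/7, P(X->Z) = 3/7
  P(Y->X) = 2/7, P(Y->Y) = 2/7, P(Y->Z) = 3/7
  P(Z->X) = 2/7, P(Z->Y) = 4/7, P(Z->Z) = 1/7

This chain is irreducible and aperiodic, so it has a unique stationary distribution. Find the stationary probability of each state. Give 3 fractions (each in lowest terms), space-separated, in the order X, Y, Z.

Answer: 1/3 1/3 1/3

Derivation:
The stationary distribution satisfies pi = pi * P, i.e.:
  pi_X = 3/7*pi_X + 2/7*pi_Y + 2/7*pi_Z
  pi_Y = 1/7*pi_X + 2/7*pi_Y + 4/7*pi_Z
  pi_Z = 3/7*pi_X + 3/7*pi_Y + 1/7*pi_Z
with normalization: pi_X + pi_Y + pi_Z = 1.

Using the first 2 balance equations plus normalization, the linear system A*pi = b is:
  [-4/7, 2/7, 2/7] . pi = 0
  [1/7, -5/7, 4/7] . pi = 0
  [1, 1, 1] . pi = 1

Solving yields:
  pi_X = 1/3
  pi_Y = 1/3
  pi_Z = 1/3

Verification (pi * P):
  1/3*3/7 + 1/3*2/7 + 1/3*2/7 = 1/3 = pi_X  (ok)
  1/3*1/7 + 1/3*2/7 + 1/3*4/7 = 1/3 = pi_Y  (ok)
  1/3*3/7 + 1/3*3/7 + 1/3*1/7 = 1/3 = pi_Z  (ok)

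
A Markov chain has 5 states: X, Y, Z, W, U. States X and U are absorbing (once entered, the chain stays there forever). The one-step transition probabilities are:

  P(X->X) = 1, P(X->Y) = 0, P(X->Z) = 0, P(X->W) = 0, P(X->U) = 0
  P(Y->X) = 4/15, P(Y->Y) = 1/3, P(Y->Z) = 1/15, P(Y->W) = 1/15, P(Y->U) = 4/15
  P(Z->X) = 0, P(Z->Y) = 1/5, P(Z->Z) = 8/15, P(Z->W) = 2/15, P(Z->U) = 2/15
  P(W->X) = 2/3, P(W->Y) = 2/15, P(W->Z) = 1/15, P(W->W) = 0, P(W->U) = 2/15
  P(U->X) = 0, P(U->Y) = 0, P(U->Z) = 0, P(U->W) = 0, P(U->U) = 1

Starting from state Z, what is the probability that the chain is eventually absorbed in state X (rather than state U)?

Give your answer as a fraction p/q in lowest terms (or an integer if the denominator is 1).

Let a_i = P(absorbed in X | start in state i).
Boundary conditions: a_X = 1, a_U = 0.
For each transient state i, a_i = sum_j P(i->j) * a_j:
  a_Y = 4/15*a_X + 1/3*a_Y + 1/15*a_Z + 1/15*a_W + 4/15*a_U
  a_Z = 0*a_X + 1/5*a_Y + 8/15*a_Z + 2/15*a_W + 2/15*a_U
  a_W = 2/3*a_X + 2/15*a_Y + 1/15*a_Z + 0*a_W + 2/15*a_U

Substituting a_X = 1 and a_U = 0, rearrange to (I - Q) a = r where r[i] = P(i -> X):
  [2/3, -1/15, -1/15] . (a_Y, a_Z, a_W) = 4/15
  [-1/5, 7/15, -2/15] . (a_Y, a_Z, a_W) = 0
  [-2/15, -1/15, 1] . (a_Y, a_Z, a_W) = 2/3

Solving yields:
  a_Y = 251/482
  a_Z = 213/482
  a_W = 369/482

Starting state is Z, so the absorption probability is a_Z = 213/482.

Answer: 213/482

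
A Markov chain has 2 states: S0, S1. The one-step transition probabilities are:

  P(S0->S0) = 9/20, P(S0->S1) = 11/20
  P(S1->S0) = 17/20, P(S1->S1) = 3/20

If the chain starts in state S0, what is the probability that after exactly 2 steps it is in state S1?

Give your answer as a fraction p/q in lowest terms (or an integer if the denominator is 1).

Computing P^2 by repeated multiplication:
P^1 =
  S0: [9/20, 11/20]
  S1: [17/20, 3/20]
P^2 =
  S0: [67/100, 33/100]
  S1: [51/100, 49/100]

(P^2)[S0 -> S1] = 33/100

Answer: 33/100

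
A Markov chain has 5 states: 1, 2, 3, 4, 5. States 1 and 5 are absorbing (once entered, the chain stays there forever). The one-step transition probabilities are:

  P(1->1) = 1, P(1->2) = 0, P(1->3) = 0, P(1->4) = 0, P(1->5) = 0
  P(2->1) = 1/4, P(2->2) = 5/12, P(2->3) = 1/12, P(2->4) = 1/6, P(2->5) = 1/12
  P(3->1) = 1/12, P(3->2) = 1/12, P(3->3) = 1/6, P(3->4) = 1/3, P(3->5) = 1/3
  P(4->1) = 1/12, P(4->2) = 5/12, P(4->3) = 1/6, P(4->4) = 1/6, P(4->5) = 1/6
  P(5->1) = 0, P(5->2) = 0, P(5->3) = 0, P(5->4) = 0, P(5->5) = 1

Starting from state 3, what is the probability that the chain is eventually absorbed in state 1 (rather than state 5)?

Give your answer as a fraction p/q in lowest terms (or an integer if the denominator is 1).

Let a_i = P(absorbed in 1 | start in state i).
Boundary conditions: a_1 = 1, a_5 = 0.
For each transient state i, a_i = sum_j P(i->j) * a_j:
  a_2 = 1/4*a_1 + 5/12*a_2 + 1/12*a_3 + 1/6*a_4 + 1/12*a_5
  a_3 = 1/12*a_1 + 1/12*a_2 + 1/6*a_3 + 1/3*a_4 + 1/3*a_5
  a_4 = 1/12*a_1 + 5/12*a_2 + 1/6*a_3 + 1/6*a_4 + 1/6*a_5

Substituting a_1 = 1 and a_5 = 0, rearrange to (I - Q) a = r where r[i] = P(i -> 1):
  [7/12, -1/12, -1/6] . (a_2, a_3, a_4) = 1/4
  [-1/12, 5/6, -1/3] . (a_2, a_3, a_4) = 1/12
  [-5/12, -1/6, 5/6] . (a_2, a_3, a_4) = 1/12

Solving yields:
  a_2 = 157/255
  a_3 = 6/17
  a_4 = 122/255

Starting state is 3, so the absorption probability is a_3 = 6/17.

Answer: 6/17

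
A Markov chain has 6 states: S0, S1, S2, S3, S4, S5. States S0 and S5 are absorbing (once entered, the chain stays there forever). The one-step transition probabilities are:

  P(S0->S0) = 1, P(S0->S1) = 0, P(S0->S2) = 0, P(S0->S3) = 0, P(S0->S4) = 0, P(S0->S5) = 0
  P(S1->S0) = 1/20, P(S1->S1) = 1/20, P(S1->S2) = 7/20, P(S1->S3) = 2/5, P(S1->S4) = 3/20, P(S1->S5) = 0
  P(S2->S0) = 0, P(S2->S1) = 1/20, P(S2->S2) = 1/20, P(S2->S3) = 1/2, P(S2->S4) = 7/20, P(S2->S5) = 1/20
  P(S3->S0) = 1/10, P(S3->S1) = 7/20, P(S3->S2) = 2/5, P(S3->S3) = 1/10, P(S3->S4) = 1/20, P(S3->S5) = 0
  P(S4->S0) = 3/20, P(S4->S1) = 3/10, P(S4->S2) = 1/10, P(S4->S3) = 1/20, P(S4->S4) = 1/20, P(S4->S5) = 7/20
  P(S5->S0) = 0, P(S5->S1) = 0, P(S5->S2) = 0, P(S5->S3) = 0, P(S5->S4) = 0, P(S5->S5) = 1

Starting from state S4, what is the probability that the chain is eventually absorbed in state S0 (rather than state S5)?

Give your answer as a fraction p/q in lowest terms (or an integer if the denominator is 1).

Answer: 15755/40306

Derivation:
Let a_i = P(absorbed in S0 | start in state i).
Boundary conditions: a_S0 = 1, a_S5 = 0.
For each transient state i, a_i = sum_j P(i->j) * a_j:
  a_S1 = 1/20*a_S0 + 1/20*a_S1 + 7/20*a_S2 + 2/5*a_S3 + 3/20*a_S4 + 0*a_S5
  a_S2 = 0*a_S0 + 1/20*a_S1 + 1/20*a_S2 + 1/2*a_S3 + 7/20*a_S4 + 1/20*a_S5
  a_S3 = 1/10*a_S0 + 7/20*a_S1 + 2/5*a_S2 + 1/10*a_S3 + 1/20*a_S4 + 0*a_S5
  a_S4 = 3/20*a_S0 + 3/10*a_S1 + 1/10*a_S2 + 1/20*a_S3 + 1/20*a_S4 + 7/20*a_S5

Substituting a_S0 = 1 and a_S5 = 0, rearrange to (I - Q) a = r where r[i] = P(i -> S0):
  [19/20, -7/20, -2/5, -3/20] . (a_S1, a_S2, a_S3, a_S4) = 1/20
  [-1/20, 19/20, -1/2, -7/20] . (a_S1, a_S2, a_S3, a_S4) = 0
  [-7/20, -2/5, 9/10, -1/20] . (a_S1, a_S2, a_S3, a_S4) = 1/10
  [-3/10, -1/10, -1/20, 19/20] . (a_S1, a_S2, a_S3, a_S4) = 3/20

Solving yields:
  a_S1 = 20189/40306
  a_S2 = 9018/20153
  a_S3 = 21221/40306
  a_S4 = 15755/40306

Starting state is S4, so the absorption probability is a_S4 = 15755/40306.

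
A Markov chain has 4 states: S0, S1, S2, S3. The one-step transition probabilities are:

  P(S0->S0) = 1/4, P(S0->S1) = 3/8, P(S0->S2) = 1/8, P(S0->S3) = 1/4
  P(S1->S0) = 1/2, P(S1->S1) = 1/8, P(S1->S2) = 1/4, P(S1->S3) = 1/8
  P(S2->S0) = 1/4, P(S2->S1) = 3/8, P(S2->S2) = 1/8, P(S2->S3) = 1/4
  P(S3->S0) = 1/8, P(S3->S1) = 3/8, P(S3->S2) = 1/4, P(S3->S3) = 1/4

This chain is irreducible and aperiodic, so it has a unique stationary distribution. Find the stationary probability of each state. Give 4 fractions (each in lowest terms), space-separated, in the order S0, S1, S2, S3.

Answer: 191/640 3/10 121/640 17/80

Derivation:
The stationary distribution satisfies pi = pi * P, i.e.:
  pi_S0 = 1/4*pi_S0 + 1/2*pi_S1 + 1/4*pi_S2 + 1/8*pi_S3
  pi_S1 = 3/8*pi_S0 + 1/8*pi_S1 + 3/8*pi_S2 + 3/8*pi_S3
  pi_S2 = 1/8*pi_S0 + 1/4*pi_S1 + 1/8*pi_S2 + 1/4*pi_S3
  pi_S3 = 1/4*pi_S0 + 1/8*pi_S1 + 1/4*pi_S2 + 1/4*pi_S3
with normalization: pi_S0 + pi_S1 + pi_S2 + pi_S3 = 1.

Using the first 3 balance equations plus normalization, the linear system A*pi = b is:
  [-3/4, 1/2, 1/4, 1/8] . pi = 0
  [3/8, -7/8, 3/8, 3/8] . pi = 0
  [1/8, 1/4, -7/8, 1/4] . pi = 0
  [1, 1, 1, 1] . pi = 1

Solving yields:
  pi_S0 = 191/640
  pi_S1 = 3/10
  pi_S2 = 121/640
  pi_S3 = 17/80

Verification (pi * P):
  191/640*1/4 + 3/10*1/2 + 121/640*1/4 + 17/80*1/8 = 191/640 = pi_S0  (ok)
  191/640*3/8 + 3/10*1/8 + 121/640*3/8 + 17/80*3/8 = 3/10 = pi_S1  (ok)
  191/640*1/8 + 3/10*1/4 + 121/640*1/8 + 17/80*1/4 = 121/640 = pi_S2  (ok)
  191/640*1/4 + 3/10*1/8 + 121/640*1/4 + 17/80*1/4 = 17/80 = pi_S3  (ok)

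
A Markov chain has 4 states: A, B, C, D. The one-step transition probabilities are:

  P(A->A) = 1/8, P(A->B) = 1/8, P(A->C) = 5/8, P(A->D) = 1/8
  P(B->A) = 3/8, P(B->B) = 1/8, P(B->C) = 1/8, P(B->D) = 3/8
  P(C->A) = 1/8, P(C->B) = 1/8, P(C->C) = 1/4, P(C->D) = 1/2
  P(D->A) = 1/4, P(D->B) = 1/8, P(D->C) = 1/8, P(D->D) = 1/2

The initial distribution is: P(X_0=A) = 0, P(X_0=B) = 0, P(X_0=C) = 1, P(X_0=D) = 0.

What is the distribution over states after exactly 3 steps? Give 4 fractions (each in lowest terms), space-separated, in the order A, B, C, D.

Answer: 27/128 1/8 67/256 103/256

Derivation:
Propagating the distribution step by step (d_{t+1} = d_t * P):
d_0 = (A=0, B=0, C=1, D=0)
  d_1[A] = 0*1/8 + 0*3/8 + 1*1/8 + 0*1/4 = 1/8
  d_1[B] = 0*1/8 + 0*1/8 + 1*1/8 + 0*1/8 = 1/8
  d_1[C] = 0*5/8 + 0*1/8 + 1*1/4 + 0*1/8 = 1/4
  d_1[D] = 0*1/8 + 0*3/8 + 1*1/2 + 0*1/2 = 1/2
d_1 = (A=1/8, B=1/8, C=1/4, D=1/2)
  d_2[A] = 1/8*1/8 + 1/8*3/8 + 1/4*1/8 + 1/2*1/4 = 7/32
  d_2[B] = 1/8*1/8 + 1/8*1/8 + 1/4*1/8 + 1/2*1/8 = 1/8
  d_2[C] = 1/8*5/8 + 1/8*1/8 + 1/4*1/4 + 1/2*1/8 = 7/32
  d_2[D] = 1/8*1/8 + 1/8*3/8 + 1/4*1/2 + 1/2*1/2 = 7/16
d_2 = (A=7/32, B=1/8, C=7/32, D=7/16)
  d_3[A] = 7/32*1/8 + 1/8*3/8 + 7/32*1/8 + 7/16*1/4 = 27/128
  d_3[B] = 7/32*1/8 + 1/8*1/8 + 7/32*1/8 + 7/16*1/8 = 1/8
  d_3[C] = 7/32*5/8 + 1/8*1/8 + 7/32*1/4 + 7/16*1/8 = 67/256
  d_3[D] = 7/32*1/8 + 1/8*3/8 + 7/32*1/2 + 7/16*1/2 = 103/256
d_3 = (A=27/128, B=1/8, C=67/256, D=103/256)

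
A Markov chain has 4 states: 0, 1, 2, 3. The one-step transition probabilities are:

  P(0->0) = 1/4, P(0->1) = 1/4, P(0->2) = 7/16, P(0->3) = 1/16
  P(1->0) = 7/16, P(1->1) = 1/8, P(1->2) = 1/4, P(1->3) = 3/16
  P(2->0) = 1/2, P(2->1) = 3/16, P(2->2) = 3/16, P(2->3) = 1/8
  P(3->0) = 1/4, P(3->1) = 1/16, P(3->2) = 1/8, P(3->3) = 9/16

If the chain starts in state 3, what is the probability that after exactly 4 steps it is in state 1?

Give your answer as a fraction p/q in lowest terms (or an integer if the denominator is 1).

Computing P^4 by repeated multiplication:
P^1 =
  0: [1/4, 1/4, 7/16, 1/16]
  1: [7/16, 1/8, 1/4, 3/16]
  2: [1/2, 3/16, 3/16, 1/8]
  3: [1/4, 1/16, 1/8, 9/16]
P^2 =
  0: [13/32, 23/128, 67/256, 39/256]
  1: [43/128, 47/256, 75/256, 3/16]
  2: [85/256, 49/256, 81/256, 41/256]
  3: [75/256, 33/256, 7/32, 23/64]
P^3 =
  0: [715/2048, 187/1024, 1191/4096, 727/4096]
  1: [1465/4096, 711/4096, 1111/4096, 809/4096]
  2: [1495/4096, 361/2048, 279/1024, 763/4096]
  3: [1347/4096, 313/2048, 1009/4096, 557/2048]
P^4 =
  0: [731/2048, 2879/16384, 18029/65536, 12599/65536]
  1: [22961/65536, 357/2048, 9025/32768, 13101/65536]
  2: [11507/32768, 11535/65536, 18227/65536, 1595/8192]
  3: [11149/32768, 10781/65536, 4297/16384, 15269/65536]

(P^4)[3 -> 1] = 10781/65536

Answer: 10781/65536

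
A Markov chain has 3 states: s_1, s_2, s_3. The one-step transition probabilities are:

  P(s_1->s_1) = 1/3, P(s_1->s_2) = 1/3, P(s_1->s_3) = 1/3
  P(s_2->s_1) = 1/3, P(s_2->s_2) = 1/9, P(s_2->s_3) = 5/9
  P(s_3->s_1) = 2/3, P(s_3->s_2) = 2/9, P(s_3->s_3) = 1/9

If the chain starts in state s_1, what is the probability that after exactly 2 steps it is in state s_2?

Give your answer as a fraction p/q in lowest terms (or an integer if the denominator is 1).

Answer: 2/9

Derivation:
Computing P^2 by repeated multiplication:
P^1 =
  s_1: [1/3, 1/3, 1/3]
  s_2: [1/3, 1/9, 5/9]
  s_3: [2/3, 2/9, 1/9]
P^2 =
  s_1: [4/9, 2/9, 1/3]
  s_2: [14/27, 20/81, 19/81]
  s_3: [10/27, 22/81, 29/81]

(P^2)[s_1 -> s_2] = 2/9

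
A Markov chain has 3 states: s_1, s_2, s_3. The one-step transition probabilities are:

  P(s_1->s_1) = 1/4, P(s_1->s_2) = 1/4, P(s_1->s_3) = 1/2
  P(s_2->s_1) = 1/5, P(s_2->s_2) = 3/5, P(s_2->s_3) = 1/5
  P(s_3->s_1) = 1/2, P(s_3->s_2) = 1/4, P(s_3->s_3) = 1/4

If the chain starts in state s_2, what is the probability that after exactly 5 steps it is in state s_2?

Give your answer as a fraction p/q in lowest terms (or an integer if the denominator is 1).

Computing P^5 by repeated multiplication:
P^1 =
  s_1: [1/4, 1/4, 1/2]
  s_2: [1/5, 3/5, 1/5]
  s_3: [1/2, 1/4, 1/4]
P^2 =
  s_1: [29/80, 27/80, 3/10]
  s_2: [27/100, 23/50, 27/100]
  s_3: [3/10, 27/80, 29/80]
P^3 =
  s_1: [493/1600, 589/1600, 259/800]
  s_2: [589/2000, 411/1000, 589/2000]
  s_3: [259/800, 589/1600, 493/1600]
P^4 =
  s_1: [10001/32000, 12123/32000, 2469/8000]
  s_2: [12123/40000, 7877/20000, 12123/40000]
  s_3: [2469/8000, 12123/32000, 10001/32000]
P^5 =
  s_1: [197257/640000, 244861/640000, 98941/320000]
  s_2: [244861/800000, 155139/400000, 244861/800000]
  s_3: [98941/320000, 244861/640000, 197257/640000]

(P^5)[s_2 -> s_2] = 155139/400000

Answer: 155139/400000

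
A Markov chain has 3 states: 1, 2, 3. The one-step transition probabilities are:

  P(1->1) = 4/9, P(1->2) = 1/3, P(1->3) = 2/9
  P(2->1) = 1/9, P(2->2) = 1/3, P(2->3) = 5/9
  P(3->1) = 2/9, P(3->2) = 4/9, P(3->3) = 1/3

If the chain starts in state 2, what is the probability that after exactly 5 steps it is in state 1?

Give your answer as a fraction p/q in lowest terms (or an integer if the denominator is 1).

Computing P^5 by repeated multiplication:
P^1 =
  1: [4/9, 1/3, 2/9]
  2: [1/9, 1/3, 5/9]
  3: [2/9, 4/9, 1/3]
P^2 =
  1: [23/81, 29/81, 29/81]
  2: [17/81, 32/81, 32/81]
  3: [2/9, 10/27, 11/27]
P^3 =
  1: [179/729, 272/729, 278/729]
  2: [164/729, 275/729, 290/729]
  3: [56/243, 92/243, 95/243]
P^4 =
  1: [1544/6561, 2465/6561, 2552/6561]
  2: [1511/6561, 2477/6561, 2573/6561]
  3: [506/2187, 824/2187, 857/2187]
P^5 =
  1: [13745/59049, 22235/59049, 23069/59049]
  2: [13667/59049, 22256/59049, 23126/59049]
  3: [4562/19683, 7418/19683, 7703/19683]

(P^5)[2 -> 1] = 13667/59049

Answer: 13667/59049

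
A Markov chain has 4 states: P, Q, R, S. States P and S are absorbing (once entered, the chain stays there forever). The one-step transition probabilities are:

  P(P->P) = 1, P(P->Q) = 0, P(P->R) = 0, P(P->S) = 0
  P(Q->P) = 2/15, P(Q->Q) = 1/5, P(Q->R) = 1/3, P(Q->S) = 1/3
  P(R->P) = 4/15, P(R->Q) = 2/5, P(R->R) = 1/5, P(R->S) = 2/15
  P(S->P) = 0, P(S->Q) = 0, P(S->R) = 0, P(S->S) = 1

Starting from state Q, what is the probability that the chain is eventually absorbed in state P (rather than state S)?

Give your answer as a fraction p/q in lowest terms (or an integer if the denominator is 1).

Let a_i = P(absorbed in P | start in state i).
Boundary conditions: a_P = 1, a_S = 0.
For each transient state i, a_i = sum_j P(i->j) * a_j:
  a_Q = 2/15*a_P + 1/5*a_Q + 1/3*a_R + 1/3*a_S
  a_R = 4/15*a_P + 2/5*a_Q + 1/5*a_R + 2/15*a_S

Substituting a_P = 1 and a_S = 0, rearrange to (I - Q) a = r where r[i] = P(i -> P):
  [4/5, -1/3] . (a_Q, a_R) = 2/15
  [-2/5, 4/5] . (a_Q, a_R) = 4/15

Solving yields:
  a_Q = 22/57
  a_R = 10/19

Starting state is Q, so the absorption probability is a_Q = 22/57.

Answer: 22/57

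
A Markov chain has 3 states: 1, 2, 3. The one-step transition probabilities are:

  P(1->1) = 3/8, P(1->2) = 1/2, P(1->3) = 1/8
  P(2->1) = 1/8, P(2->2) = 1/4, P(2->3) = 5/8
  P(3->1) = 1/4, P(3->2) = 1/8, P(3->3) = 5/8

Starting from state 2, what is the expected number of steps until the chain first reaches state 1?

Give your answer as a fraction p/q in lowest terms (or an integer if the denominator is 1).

Answer: 64/13

Derivation:
Let h_i = expected steps to first reach 1 from state i.
Boundary: h_1 = 0.
First-step equations for the other states:
  h_2 = 1 + 1/8*h_1 + 1/4*h_2 + 5/8*h_3
  h_3 = 1 + 1/4*h_1 + 1/8*h_2 + 5/8*h_3

Substituting h_1 = 0 and rearranging gives the linear system (I - Q) h = 1:
  [3/4, -5/8] . (h_2, h_3) = 1
  [-1/8, 3/8] . (h_2, h_3) = 1

Solving yields:
  h_2 = 64/13
  h_3 = 56/13

Starting state is 2, so the expected hitting time is h_2 = 64/13.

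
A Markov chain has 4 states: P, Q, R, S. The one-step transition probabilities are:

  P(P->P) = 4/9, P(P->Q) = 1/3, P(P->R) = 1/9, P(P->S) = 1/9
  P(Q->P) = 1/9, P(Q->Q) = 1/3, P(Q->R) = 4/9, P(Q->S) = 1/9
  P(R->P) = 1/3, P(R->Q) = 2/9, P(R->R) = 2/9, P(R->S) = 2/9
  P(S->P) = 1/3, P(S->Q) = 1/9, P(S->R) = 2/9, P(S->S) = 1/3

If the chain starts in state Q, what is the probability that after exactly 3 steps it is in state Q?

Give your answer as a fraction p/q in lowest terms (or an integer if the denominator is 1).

Computing P^3 by repeated multiplication:
P^1 =
  P: [4/9, 1/3, 1/9, 1/9]
  Q: [1/9, 1/3, 4/9, 1/9]
  R: [1/3, 2/9, 2/9, 2/9]
  S: [1/3, 1/9, 2/9, 1/3]
P^2 =
  P: [25/81, 8/27, 20/81, 4/27]
  Q: [22/81, 7/27, 23/81, 5/27]
  R: [26/81, 7/27, 19/81, 5/27]
  S: [28/81, 19/81, 17/81, 17/81]
P^3 =
  P: [220/729, 199/729, 185/729, 125/729]
  Q: [223/729, 190/729, 182/729, 134/729]
  R: [227/729, 194/729, 178/729, 130/729]
  S: [233/729, 64/243, 172/729, 44/243]

(P^3)[Q -> Q] = 190/729

Answer: 190/729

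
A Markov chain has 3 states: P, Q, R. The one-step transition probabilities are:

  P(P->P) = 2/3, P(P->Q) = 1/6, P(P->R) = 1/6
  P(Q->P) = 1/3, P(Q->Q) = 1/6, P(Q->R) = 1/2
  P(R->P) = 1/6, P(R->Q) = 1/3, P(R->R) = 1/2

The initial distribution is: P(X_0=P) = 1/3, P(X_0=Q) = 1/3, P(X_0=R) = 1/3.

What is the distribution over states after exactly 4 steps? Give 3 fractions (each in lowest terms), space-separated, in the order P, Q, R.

Answer: 791/1944 443/1944 355/972

Derivation:
Propagating the distribution step by step (d_{t+1} = d_t * P):
d_0 = (P=1/3, Q=1/3, R=1/3)
  d_1[P] = 1/3*2/3 + 1/3*1/3 + 1/3*1/6 = 7/18
  d_1[Q] = 1/3*1/6 + 1/3*1/6 + 1/3*1/3 = 2/9
  d_1[R] = 1/3*1/6 + 1/3*1/2 + 1/3*1/2 = 7/18
d_1 = (P=7/18, Q=2/9, R=7/18)
  d_2[P] = 7/18*2/3 + 2/9*1/3 + 7/18*1/6 = 43/108
  d_2[Q] = 7/18*1/6 + 2/9*1/6 + 7/18*1/3 = 25/108
  d_2[R] = 7/18*1/6 + 2/9*1/2 + 7/18*1/2 = 10/27
d_2 = (P=43/108, Q=25/108, R=10/27)
  d_3[P] = 43/108*2/3 + 25/108*1/3 + 10/27*1/6 = 131/324
  d_3[Q] = 43/108*1/6 + 25/108*1/6 + 10/27*1/3 = 37/162
  d_3[R] = 43/108*1/6 + 25/108*1/2 + 10/27*1/2 = 119/324
d_3 = (P=131/324, Q=37/162, R=119/324)
  d_4[P] = 131/324*2/3 + 37/162*1/3 + 119/324*1/6 = 791/1944
  d_4[Q] = 131/324*1/6 + 37/162*1/6 + 119/324*1/3 = 443/1944
  d_4[R] = 131/324*1/6 + 37/162*1/2 + 119/324*1/2 = 355/972
d_4 = (P=791/1944, Q=443/1944, R=355/972)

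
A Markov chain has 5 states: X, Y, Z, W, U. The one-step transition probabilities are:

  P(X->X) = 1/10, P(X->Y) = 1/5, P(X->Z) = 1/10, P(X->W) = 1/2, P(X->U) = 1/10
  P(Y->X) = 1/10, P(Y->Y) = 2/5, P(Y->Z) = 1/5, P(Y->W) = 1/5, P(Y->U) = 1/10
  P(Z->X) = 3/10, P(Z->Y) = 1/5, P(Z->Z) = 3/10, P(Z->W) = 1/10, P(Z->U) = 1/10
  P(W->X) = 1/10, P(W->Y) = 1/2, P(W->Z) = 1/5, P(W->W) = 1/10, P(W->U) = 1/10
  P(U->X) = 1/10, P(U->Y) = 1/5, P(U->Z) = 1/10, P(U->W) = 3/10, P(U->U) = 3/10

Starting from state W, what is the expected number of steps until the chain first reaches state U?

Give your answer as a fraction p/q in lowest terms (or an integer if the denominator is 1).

Let h_i = expected steps to first reach U from state i.
Boundary: h_U = 0.
First-step equations for the other states:
  h_X = 1 + 1/10*h_X + 1/5*h_Y + 1/10*h_Z + 1/2*h_W + 1/10*h_U
  h_Y = 1 + 1/10*h_X + 2/5*h_Y + 1/5*h_Z + 1/5*h_W + 1/10*h_U
  h_Z = 1 + 3/10*h_X + 1/5*h_Y + 3/10*h_Z + 1/10*h_W + 1/10*h_U
  h_W = 1 + 1/10*h_X + 1/2*h_Y + 1/5*h_Z + 1/10*h_W + 1/10*h_U

Substituting h_U = 0 and rearranging gives the linear system (I - Q) h = 1:
  [9/10, -1/5, -1/10, -1/2] . (h_X, h_Y, h_Z, h_W) = 1
  [-1/10, 3/5, -1/5, -1/5] . (h_X, h_Y, h_Z, h_W) = 1
  [-3/10, -1/5, 7/10, -1/10] . (h_X, h_Y, h_Z, h_W) = 1
  [-1/10, -1/2, -1/5, 9/10] . (h_X, h_Y, h_Z, h_W) = 1

Solving yields:
  h_X = 10
  h_Y = 10
  h_Z = 10
  h_W = 10

Starting state is W, so the expected hitting time is h_W = 10.

Answer: 10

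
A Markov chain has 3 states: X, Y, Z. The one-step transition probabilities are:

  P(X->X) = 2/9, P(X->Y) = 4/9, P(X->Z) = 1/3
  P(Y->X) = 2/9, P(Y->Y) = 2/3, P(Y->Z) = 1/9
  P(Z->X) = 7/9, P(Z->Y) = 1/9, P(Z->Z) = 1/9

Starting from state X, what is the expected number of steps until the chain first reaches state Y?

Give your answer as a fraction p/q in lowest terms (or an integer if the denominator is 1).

Let h_i = expected steps to first reach Y from state i.
Boundary: h_Y = 0.
First-step equations for the other states:
  h_X = 1 + 2/9*h_X + 4/9*h_Y + 1/3*h_Z
  h_Z = 1 + 7/9*h_X + 1/9*h_Y + 1/9*h_Z

Substituting h_Y = 0 and rearranging gives the linear system (I - Q) h = 1:
  [7/9, -1/3] . (h_X, h_Z) = 1
  [-7/9, 8/9] . (h_X, h_Z) = 1

Solving yields:
  h_X = 99/35
  h_Z = 18/5

Starting state is X, so the expected hitting time is h_X = 99/35.

Answer: 99/35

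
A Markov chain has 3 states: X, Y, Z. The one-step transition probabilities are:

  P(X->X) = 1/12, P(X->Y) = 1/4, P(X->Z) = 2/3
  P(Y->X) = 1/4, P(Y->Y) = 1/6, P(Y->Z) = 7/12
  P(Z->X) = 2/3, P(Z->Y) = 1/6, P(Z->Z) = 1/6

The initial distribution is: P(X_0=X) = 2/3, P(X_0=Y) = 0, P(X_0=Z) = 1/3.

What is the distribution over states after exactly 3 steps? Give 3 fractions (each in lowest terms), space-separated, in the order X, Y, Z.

Propagating the distribution step by step (d_{t+1} = d_t * P):
d_0 = (X=2/3, Y=0, Z=1/3)
  d_1[X] = 2/3*1/12 + 0*1/4 + 1/3*2/3 = 5/18
  d_1[Y] = 2/3*1/4 + 0*1/6 + 1/3*1/6 = 2/9
  d_1[Z] = 2/3*2/3 + 0*7/12 + 1/3*1/6 = 1/2
d_1 = (X=5/18, Y=2/9, Z=1/2)
  d_2[X] = 5/18*1/12 + 2/9*1/4 + 1/2*2/3 = 89/216
  d_2[Y] = 5/18*1/4 + 2/9*1/6 + 1/2*1/6 = 41/216
  d_2[Z] = 5/18*2/3 + 2/9*7/12 + 1/2*1/6 = 43/108
d_2 = (X=89/216, Y=41/216, Z=43/108)
  d_3[X] = 89/216*1/12 + 41/216*1/4 + 43/108*2/3 = 25/72
  d_3[Y] = 89/216*1/4 + 41/216*1/6 + 43/108*1/6 = 521/2592
  d_3[Z] = 89/216*2/3 + 41/216*7/12 + 43/108*1/6 = 1171/2592
d_3 = (X=25/72, Y=521/2592, Z=1171/2592)

Answer: 25/72 521/2592 1171/2592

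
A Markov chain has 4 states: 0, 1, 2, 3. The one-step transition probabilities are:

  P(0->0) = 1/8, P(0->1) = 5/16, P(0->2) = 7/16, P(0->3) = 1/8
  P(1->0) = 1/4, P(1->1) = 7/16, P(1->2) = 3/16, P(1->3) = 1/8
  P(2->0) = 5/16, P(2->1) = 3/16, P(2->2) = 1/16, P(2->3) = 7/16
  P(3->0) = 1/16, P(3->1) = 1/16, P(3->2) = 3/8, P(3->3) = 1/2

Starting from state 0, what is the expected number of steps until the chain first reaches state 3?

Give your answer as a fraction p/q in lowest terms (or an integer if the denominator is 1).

Let h_i = expected steps to first reach 3 from state i.
Boundary: h_3 = 0.
First-step equations for the other states:
  h_0 = 1 + 1/8*h_0 + 5/16*h_1 + 7/16*h_2 + 1/8*h_3
  h_1 = 1 + 1/4*h_0 + 7/16*h_1 + 3/16*h_2 + 1/8*h_3
  h_2 = 1 + 5/16*h_0 + 3/16*h_1 + 1/16*h_2 + 7/16*h_3

Substituting h_3 = 0 and rearranging gives the linear system (I - Q) h = 1:
  [7/8, -5/16, -7/16] . (h_0, h_1, h_2) = 1
  [-1/4, 9/16, -3/16] . (h_0, h_1, h_2) = 1
  [-5/16, -3/16, 15/16] . (h_0, h_1, h_2) = 1

Solving yields:
  h_0 = 160/33
  h_1 = 512/99
  h_2 = 368/99

Starting state is 0, so the expected hitting time is h_0 = 160/33.

Answer: 160/33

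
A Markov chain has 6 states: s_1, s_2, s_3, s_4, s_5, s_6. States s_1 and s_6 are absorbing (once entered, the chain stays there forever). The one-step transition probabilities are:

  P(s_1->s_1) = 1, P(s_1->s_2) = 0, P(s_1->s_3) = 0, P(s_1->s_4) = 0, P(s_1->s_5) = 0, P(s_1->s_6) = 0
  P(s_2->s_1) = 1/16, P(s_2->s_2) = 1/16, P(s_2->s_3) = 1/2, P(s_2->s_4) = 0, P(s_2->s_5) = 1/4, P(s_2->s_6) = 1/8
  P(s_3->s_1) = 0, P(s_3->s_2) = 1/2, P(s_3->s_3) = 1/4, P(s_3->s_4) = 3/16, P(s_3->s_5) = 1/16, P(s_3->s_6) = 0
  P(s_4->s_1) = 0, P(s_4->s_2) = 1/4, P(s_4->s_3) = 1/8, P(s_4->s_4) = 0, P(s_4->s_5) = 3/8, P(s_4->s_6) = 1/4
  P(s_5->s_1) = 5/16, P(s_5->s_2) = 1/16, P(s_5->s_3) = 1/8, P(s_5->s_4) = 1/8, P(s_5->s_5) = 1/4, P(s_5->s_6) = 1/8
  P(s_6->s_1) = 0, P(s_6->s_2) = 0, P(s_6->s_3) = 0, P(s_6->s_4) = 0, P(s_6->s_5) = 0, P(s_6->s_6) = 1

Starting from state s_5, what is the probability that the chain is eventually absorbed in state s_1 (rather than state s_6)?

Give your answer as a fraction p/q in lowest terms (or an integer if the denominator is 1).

Let a_i = P(absorbed in s_1 | start in state i).
Boundary conditions: a_s_1 = 1, a_s_6 = 0.
For each transient state i, a_i = sum_j P(i->j) * a_j:
  a_s_2 = 1/16*a_s_1 + 1/16*a_s_2 + 1/2*a_s_3 + 0*a_s_4 + 1/4*a_s_5 + 1/8*a_s_6
  a_s_3 = 0*a_s_1 + 1/2*a_s_2 + 1/4*a_s_3 + 3/16*a_s_4 + 1/16*a_s_5 + 0*a_s_6
  a_s_4 = 0*a_s_1 + 1/4*a_s_2 + 1/8*a_s_3 + 0*a_s_4 + 3/8*a_s_5 + 1/4*a_s_6
  a_s_5 = 5/16*a_s_1 + 1/16*a_s_2 + 1/8*a_s_3 + 1/8*a_s_4 + 1/4*a_s_5 + 1/8*a_s_6

Substituting a_s_1 = 1 and a_s_6 = 0, rearrange to (I - Q) a = r where r[i] = P(i -> s_1):
  [15/16, -1/2, 0, -1/4] . (a_s_2, a_s_3, a_s_4, a_s_5) = 1/16
  [-1/2, 3/4, -3/16, -1/16] . (a_s_2, a_s_3, a_s_4, a_s_5) = 0
  [-1/4, -1/8, 1, -3/8] . (a_s_2, a_s_3, a_s_4, a_s_5) = 0
  [-1/16, -1/8, -1/8, 3/4] . (a_s_2, a_s_3, a_s_4, a_s_5) = 5/16

Solving yields:
  a_s_2 = 887/1857
  a_s_3 = 872/1857
  a_s_4 = 250/619
  a_s_5 = 1118/1857

Starting state is s_5, so the absorption probability is a_s_5 = 1118/1857.

Answer: 1118/1857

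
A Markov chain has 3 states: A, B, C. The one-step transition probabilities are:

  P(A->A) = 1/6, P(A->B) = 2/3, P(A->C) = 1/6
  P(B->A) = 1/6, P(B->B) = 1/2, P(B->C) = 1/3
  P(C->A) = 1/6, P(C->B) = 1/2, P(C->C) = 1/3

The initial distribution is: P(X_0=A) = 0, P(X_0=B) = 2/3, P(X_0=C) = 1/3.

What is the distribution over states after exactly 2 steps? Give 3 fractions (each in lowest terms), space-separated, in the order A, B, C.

Propagating the distribution step by step (d_{t+1} = d_t * P):
d_0 = (A=0, B=2/3, C=1/3)
  d_1[A] = 0*1/6 + 2/3*1/6 + 1/3*1/6 = 1/6
  d_1[B] = 0*2/3 + 2/3*1/2 + 1/3*1/2 = 1/2
  d_1[C] = 0*1/6 + 2/3*1/3 + 1/3*1/3 = 1/3
d_1 = (A=1/6, B=1/2, C=1/3)
  d_2[A] = 1/6*1/6 + 1/2*1/6 + 1/3*1/6 = 1/6
  d_2[B] = 1/6*2/3 + 1/2*1/2 + 1/3*1/2 = 19/36
  d_2[C] = 1/6*1/6 + 1/2*1/3 + 1/3*1/3 = 11/36
d_2 = (A=1/6, B=19/36, C=11/36)

Answer: 1/6 19/36 11/36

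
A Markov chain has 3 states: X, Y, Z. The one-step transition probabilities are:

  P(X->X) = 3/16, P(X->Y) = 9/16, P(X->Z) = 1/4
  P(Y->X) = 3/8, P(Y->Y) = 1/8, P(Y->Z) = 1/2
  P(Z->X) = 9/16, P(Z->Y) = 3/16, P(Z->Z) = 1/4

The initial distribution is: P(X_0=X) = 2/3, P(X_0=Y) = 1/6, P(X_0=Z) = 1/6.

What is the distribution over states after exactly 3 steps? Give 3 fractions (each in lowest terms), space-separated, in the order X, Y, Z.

Answer: 3041/8192 7673/24576 1945/6144

Derivation:
Propagating the distribution step by step (d_{t+1} = d_t * P):
d_0 = (X=2/3, Y=1/6, Z=1/6)
  d_1[X] = 2/3*3/16 + 1/6*3/8 + 1/6*9/16 = 9/32
  d_1[Y] = 2/3*9/16 + 1/6*1/8 + 1/6*3/16 = 41/96
  d_1[Z] = 2/3*1/4 + 1/6*1/2 + 1/6*1/4 = 7/24
d_1 = (X=9/32, Y=41/96, Z=7/24)
  d_2[X] = 9/32*3/16 + 41/96*3/8 + 7/24*9/16 = 193/512
  d_2[Y] = 9/32*9/16 + 41/96*1/8 + 7/24*3/16 = 409/1536
  d_2[Z] = 9/32*1/4 + 41/96*1/2 + 7/24*1/4 = 137/384
d_2 = (X=193/512, Y=409/1536, Z=137/384)
  d_3[X] = 193/512*3/16 + 409/1536*3/8 + 137/384*9/16 = 3041/8192
  d_3[Y] = 193/512*9/16 + 409/1536*1/8 + 137/384*3/16 = 7673/24576
  d_3[Z] = 193/512*1/4 + 409/1536*1/2 + 137/384*1/4 = 1945/6144
d_3 = (X=3041/8192, Y=7673/24576, Z=1945/6144)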